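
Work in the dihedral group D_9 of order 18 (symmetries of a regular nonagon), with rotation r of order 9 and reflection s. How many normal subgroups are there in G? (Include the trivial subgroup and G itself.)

G has 16 subgroups. Checking conjugation-invariance by order — order 1: 1/1 normal; order 2: 0/9 normal; order 3: 1/1 normal; order 6: 0/3 normal; order 9: 1/1 normal; order 18: 1/1 normal.
Total normal subgroups: 4.

4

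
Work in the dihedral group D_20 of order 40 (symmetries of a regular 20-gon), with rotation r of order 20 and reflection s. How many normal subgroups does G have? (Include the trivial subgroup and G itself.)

9

G has 48 subgroups. Checking conjugation-invariance by order — order 1: 1/1 normal; order 2: 1/21 normal; order 4: 1/11 normal; order 5: 1/1 normal; order 8: 0/5 normal; order 10: 1/5 normal; order 20: 3/3 normal; order 40: 1/1 normal.
Total normal subgroups: 9.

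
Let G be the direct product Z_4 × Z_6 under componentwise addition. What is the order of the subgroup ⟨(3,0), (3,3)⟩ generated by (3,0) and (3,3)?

|⟨(3,0)⟩| = 4 and |⟨(3,3)⟩| = 4, so |H| is a multiple of lcm(4, 4) = 4 and divides |G| = 24.
Closing under the operation: H = {(0,0), (0,3), (1,0), (1,3), (2,0), (2,3), (3,0), (3,3)}, so |H| = 8.

8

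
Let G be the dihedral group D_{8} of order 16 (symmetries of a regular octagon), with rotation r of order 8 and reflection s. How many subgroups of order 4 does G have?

|G| = 16 and 4 | 16, so subgroups of order 4 are possible by Lagrange.
The subgroups of order 4 are: {e, r^2, r^4, r^6}; {e, r^4, r^2s, r^6s}; {e, r^4, r^3s, r^7s}; {e, r^4, s, r^4s}; … (5 in all).
So G has 5 subgroups of order 4.

5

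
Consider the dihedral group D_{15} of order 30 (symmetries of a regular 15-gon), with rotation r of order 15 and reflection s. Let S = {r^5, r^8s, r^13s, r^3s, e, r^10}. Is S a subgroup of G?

Yes

|S| = 6 divides |G| = 30, consistent with Lagrange.
S contains the identity, every element's inverse is in S, and S is closed under ·: it is a subgroup.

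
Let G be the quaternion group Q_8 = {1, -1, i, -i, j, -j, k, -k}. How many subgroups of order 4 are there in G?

3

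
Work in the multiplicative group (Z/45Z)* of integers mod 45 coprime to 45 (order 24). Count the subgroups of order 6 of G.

3

|G| = 24 and 6 | 24, so subgroups of order 6 are possible by Lagrange.
The subgroups of order 6 are: {1, 11, 16, 26, 31, 41}; {1, 14, 16, 29, 31, 44}; {1, 4, 16, 19, 31, 34}.
So G has 3 subgroups of order 6.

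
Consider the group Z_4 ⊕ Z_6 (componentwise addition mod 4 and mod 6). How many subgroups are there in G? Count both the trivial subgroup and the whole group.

|G| = 24, so by Lagrange every subgroup order divides 24. Divisors: 1, 2, 3, 4, 6, 8, 12, 24.
Subgroups by order — order 1: 1; order 2: 3; order 3: 1; order 4: 3; order 6: 3; order 8: 1; order 12: 3; order 24: 1.
Total: 1 + 3 + 1 + 3 + 3 + 1 + 3 + 1 = 16.

16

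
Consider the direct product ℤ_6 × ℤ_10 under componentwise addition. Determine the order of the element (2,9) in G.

30

The order of (2,9) in Z_6 × Z_10 is lcm(ord(2) in Z_6, ord(9) in Z_10).
ord(2) = 3 and ord(9) = 10, so |⟨(2,9)⟩| = lcm(3, 10) = 30.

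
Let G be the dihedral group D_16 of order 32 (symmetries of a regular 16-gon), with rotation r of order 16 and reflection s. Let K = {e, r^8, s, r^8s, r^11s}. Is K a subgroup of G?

No

|K| = 5 does not divide |G| = 32, so by Lagrange K is not a subgroup.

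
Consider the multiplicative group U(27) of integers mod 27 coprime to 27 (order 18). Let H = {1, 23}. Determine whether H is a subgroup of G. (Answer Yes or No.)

No

23 ∈ H but its inverse 20 ∉ H, so H is not a subgroup.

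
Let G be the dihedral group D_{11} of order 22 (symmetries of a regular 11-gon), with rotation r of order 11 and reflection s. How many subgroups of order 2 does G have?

11

|G| = 22 and 2 | 22, so subgroups of order 2 are possible by Lagrange.
The subgroups of order 2 are: {e, r^10s}; {e, r^2s}; {e, r^3s}; {e, r^4s}; … (11 in all).
So G has 11 subgroups of order 2.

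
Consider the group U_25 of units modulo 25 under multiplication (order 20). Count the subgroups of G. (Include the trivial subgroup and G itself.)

6

|G| = 20, so by Lagrange every subgroup order divides 20. Divisors: 1, 2, 4, 5, 10, 20.
Subgroups by order — order 1: 1; order 2: 1; order 4: 1; order 5: 1; order 10: 1; order 20: 1.
Total: 1 + 1 + 1 + 1 + 1 + 1 = 6.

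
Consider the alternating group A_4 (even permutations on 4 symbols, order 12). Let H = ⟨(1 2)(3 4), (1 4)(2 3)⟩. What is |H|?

4

|⟨(1 2)(3 4)⟩| = 2 and |⟨(1 4)(2 3)⟩| = 2, so |H| is a multiple of lcm(2, 2) = 2 and divides |G| = 12.
Closing under the operation: H = {e, (1 2)(3 4), (1 3)(2 4), (1 4)(2 3)}, so |H| = 4.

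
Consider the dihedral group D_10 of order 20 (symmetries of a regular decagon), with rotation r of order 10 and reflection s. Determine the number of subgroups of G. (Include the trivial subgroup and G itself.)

|G| = 20, so by Lagrange every subgroup order divides 20. Divisors: 1, 2, 4, 5, 10, 20.
Subgroups by order — order 1: 1; order 2: 11; order 4: 5; order 5: 1; order 10: 3; order 20: 1.
Total: 1 + 11 + 5 + 1 + 3 + 1 = 22.

22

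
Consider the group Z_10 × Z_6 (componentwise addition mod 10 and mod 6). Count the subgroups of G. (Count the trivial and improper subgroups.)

20

|G| = 60, so by Lagrange every subgroup order divides 60. Divisors: 1, 2, 3, 4, 5, 6, 10, 12, 15, 20, 30, 60.
Subgroups by order — order 1: 1; order 2: 3; order 3: 1; order 4: 1; order 5: 1; order 6: 3; order 10: 3; order 12: 1; order 15: 1; order 20: 1; order 30: 3; order 60: 1.
Total: 1 + 3 + 1 + 1 + 1 + 3 + 3 + 1 + 1 + 1 + 3 + 1 = 20.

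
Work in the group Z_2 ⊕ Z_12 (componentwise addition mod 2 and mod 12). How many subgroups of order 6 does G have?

3

|G| = 24 and 6 | 24, so subgroups of order 6 are possible by Lagrange.
The subgroups of order 6 are: {(0,0), (0,2), (0,4), (0,6), (0,8), (0,10)}; {(0,0), (0,4), (0,8), (1,0), (1,4), (1,8)}; {(0,0), (0,4), (0,8), (1,2), (1,6), (1,10)}.
So G has 3 subgroups of order 6.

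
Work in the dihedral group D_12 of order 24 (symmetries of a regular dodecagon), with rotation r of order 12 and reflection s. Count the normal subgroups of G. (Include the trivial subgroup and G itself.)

9

G has 34 subgroups. Checking conjugation-invariance by order — order 1: 1/1 normal; order 2: 1/13 normal; order 3: 1/1 normal; order 4: 1/7 normal; order 6: 1/5 normal; order 8: 0/3 normal; order 12: 3/3 normal; order 24: 1/1 normal.
Total normal subgroups: 9.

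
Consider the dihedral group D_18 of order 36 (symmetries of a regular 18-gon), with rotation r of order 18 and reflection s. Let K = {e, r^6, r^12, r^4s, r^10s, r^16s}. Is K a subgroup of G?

|K| = 6 divides |G| = 36, consistent with Lagrange.
K contains the identity, every element's inverse is in K, and K is closed under ·: it is a subgroup.

Yes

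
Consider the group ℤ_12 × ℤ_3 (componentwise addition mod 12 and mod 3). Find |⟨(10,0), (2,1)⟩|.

|⟨(10,0)⟩| = 6 and |⟨(2,1)⟩| = 6, so |H| is a multiple of lcm(6, 6) = 6 and divides |G| = 36.
Closing under the operation: H = {(0,0), (0,1), (0,2), (2,0), (2,1), (2,2), (4,0), (4,1), (4,2), (6,0), (6,1), (6,2), (8,0), (8,1), (8,2), (10,0), (10,1), (10,2)}, so |H| = 18.

18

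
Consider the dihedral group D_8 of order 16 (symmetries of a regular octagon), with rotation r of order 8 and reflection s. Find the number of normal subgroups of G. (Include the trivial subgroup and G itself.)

7

G has 19 subgroups. Checking conjugation-invariance by order — order 1: 1/1 normal; order 2: 1/9 normal; order 4: 1/5 normal; order 8: 3/3 normal; order 16: 1/1 normal.
Total normal subgroups: 7.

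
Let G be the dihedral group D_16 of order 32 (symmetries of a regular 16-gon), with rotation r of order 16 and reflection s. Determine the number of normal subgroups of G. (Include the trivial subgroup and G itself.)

G has 36 subgroups. Checking conjugation-invariance by order — order 1: 1/1 normal; order 2: 1/17 normal; order 4: 1/9 normal; order 8: 1/5 normal; order 16: 3/3 normal; order 32: 1/1 normal.
Total normal subgroups: 8.

8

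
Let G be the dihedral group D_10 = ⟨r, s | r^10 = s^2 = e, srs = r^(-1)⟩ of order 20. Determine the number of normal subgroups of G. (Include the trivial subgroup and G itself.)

7

G has 22 subgroups. Checking conjugation-invariance by order — order 1: 1/1 normal; order 2: 1/11 normal; order 4: 0/5 normal; order 5: 1/1 normal; order 10: 3/3 normal; order 20: 1/1 normal.
Total normal subgroups: 7.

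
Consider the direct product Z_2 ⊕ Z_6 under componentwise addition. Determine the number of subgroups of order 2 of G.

|G| = 12 and 2 | 12, so subgroups of order 2 are possible by Lagrange.
The subgroups of order 2 are: {(0,0), (0,3)}; {(0,0), (1,0)}; {(0,0), (1,3)}.
So G has 3 subgroups of order 2.

3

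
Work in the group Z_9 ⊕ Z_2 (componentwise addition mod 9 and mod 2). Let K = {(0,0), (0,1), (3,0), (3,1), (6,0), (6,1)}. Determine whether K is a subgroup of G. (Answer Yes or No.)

Yes

|K| = 6 divides |G| = 18, consistent with Lagrange.
K contains the identity, every element's inverse is in K, and K is closed under +: it is a subgroup.
In fact K = ⟨(3,1)⟩.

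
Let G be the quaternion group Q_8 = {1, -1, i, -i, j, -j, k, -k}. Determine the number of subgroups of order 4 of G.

|G| = 8 and 4 | 8, so subgroups of order 4 are possible by Lagrange.
The subgroups of order 4 are: {1, -1, i, -i}; {1, -1, j, -j}; {1, -1, k, -k}.
So G has 3 subgroups of order 4.

3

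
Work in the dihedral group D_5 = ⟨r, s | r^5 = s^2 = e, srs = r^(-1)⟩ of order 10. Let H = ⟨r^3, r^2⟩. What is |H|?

5

|⟨r^3⟩| = 5 and |⟨r^2⟩| = 5, so |H| is a multiple of lcm(5, 5) = 5 and divides |G| = 10.
Closing under the operation: H = {e, r, r^2, r^3, r^4}, so |H| = 5.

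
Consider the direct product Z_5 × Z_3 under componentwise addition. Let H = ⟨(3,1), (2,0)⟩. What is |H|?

15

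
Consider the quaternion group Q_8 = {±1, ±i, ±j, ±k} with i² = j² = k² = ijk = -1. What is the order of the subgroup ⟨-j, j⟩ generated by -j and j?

|⟨-j⟩| = 4 and |⟨j⟩| = 4, so |H| is a multiple of lcm(4, 4) = 4 and divides |G| = 8.
Closing under the operation: H = {1, -1, j, -j}, so |H| = 4.

4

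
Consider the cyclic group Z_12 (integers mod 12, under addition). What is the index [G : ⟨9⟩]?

|⟨9⟩| = 4 and |G| = 12.
By Lagrange, [G : H] = |G|/|H| = 12/4 = 3.

3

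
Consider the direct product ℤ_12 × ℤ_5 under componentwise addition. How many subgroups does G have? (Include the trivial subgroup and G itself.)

12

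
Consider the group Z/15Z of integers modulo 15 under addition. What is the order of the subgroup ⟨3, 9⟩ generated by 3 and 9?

|⟨3⟩| = 5 and |⟨9⟩| = 5, so |H| is a multiple of lcm(5, 5) = 5 and divides |G| = 15.
Closing under the operation: H = {0, 3, 6, 9, 12}, so |H| = 5.

5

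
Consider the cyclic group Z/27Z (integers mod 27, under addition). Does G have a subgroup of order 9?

9 | 27. A subgroup of order 9 is {0, 3, 6, 9, 12, 15, 18, 21, 24}.

Yes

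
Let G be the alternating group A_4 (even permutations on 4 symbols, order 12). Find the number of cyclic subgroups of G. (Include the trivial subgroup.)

A cyclic subgroup of order d is generated by each of its φ(d) elements of order d, so the cyclic subgroups of order d number (#elements of order d)/φ(d).
Cyclic subgroups by order — order 1: 1; order 2: 3; order 3: 4.
Total: 8.

8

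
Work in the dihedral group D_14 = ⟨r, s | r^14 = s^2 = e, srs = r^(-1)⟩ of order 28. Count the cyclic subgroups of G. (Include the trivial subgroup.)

18

Group the elements of G by the cyclic subgroup they generate; each cyclic subgroup of order d accounts for φ(d) elements.
Cyclic subgroups by order — order 1: 1; order 2: 15; order 7: 1; order 14: 1.
Total: 18.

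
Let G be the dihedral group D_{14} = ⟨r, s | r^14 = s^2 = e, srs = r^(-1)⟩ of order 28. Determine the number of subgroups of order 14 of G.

3

|G| = 28 and 14 | 28, so subgroups of order 14 are possible by Lagrange.
The subgroups of order 14 are: {e, r, r^2, r^3, r^4, r^5, r^6, r^7, r^8, r^9, r^10, r^11, r^12, r^13}; {e, r^2, r^4, r^6, r^8, r^10, r^12, s, r^2s, r^4s, r^6s, r^8s, r^10s, r^12s}; {e, r^2, r^4, r^6, r^8, r^10, r^12, rs, r^3s, r^5s, r^7s, r^9s, r^11s, r^13s}.
So G has 3 subgroups of order 14.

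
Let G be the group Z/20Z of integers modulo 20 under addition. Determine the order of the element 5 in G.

4

In Z/20Z, the order of an element a is n/gcd(a, n).
gcd(5, 20) = 5, so |⟨5⟩| = 20/5 = 4.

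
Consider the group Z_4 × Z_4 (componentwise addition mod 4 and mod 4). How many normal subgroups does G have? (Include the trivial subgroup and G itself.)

15

G is abelian, so every subgroup is normal.
G has 15 subgroups in total, hence 15 normal subgroups.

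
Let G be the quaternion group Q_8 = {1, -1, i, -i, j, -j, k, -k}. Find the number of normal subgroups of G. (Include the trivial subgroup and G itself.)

6

G has 6 subgroups. Checking conjugation-invariance by order — order 1: 1/1 normal; order 2: 1/1 normal; order 4: 3/3 normal; order 8: 1/1 normal.
Total normal subgroups: 6.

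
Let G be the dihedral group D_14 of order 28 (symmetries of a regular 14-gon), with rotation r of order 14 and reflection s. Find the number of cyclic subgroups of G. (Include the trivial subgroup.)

18

Each element a generates a cyclic subgroup ⟨a⟩; distinct elements may generate the same one (a cyclic group of order d has φ(d) generators).
Cyclic subgroups by order — order 1: 1; order 2: 15; order 7: 1; order 14: 1.
Total: 18.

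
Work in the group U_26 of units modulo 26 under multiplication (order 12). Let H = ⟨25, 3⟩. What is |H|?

6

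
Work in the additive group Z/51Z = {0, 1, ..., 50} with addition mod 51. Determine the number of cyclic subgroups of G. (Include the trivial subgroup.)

A cyclic subgroup of order d is generated by each of its φ(d) elements of order d, so the cyclic subgroups of order d number (#elements of order d)/φ(d).
Cyclic subgroups by order — order 1: 1; order 3: 1; order 17: 1; order 51: 1.
Total: 4.

4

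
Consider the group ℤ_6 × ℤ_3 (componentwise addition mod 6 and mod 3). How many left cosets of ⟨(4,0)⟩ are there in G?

6

|⟨(4,0)⟩| = 3 and |G| = 18.
By Lagrange, [G : H] = |G|/|H| = 18/3 = 6.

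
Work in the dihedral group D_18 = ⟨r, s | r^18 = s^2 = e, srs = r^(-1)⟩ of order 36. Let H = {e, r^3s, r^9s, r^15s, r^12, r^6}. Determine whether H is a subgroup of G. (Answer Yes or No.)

Yes

|H| = 6 divides |G| = 36, consistent with Lagrange.
H contains the identity, every element's inverse is in H, and H is closed under ·: it is a subgroup.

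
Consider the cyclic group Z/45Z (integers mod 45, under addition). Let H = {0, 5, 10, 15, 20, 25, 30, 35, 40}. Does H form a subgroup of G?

Yes

|H| = 9 divides |G| = 45, consistent with Lagrange.
H contains the identity, every element's inverse is in H, and H is closed under +: it is a subgroup.
In fact H = ⟨35⟩.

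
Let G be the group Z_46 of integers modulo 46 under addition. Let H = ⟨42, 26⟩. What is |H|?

23

|⟨42⟩| = 23 and |⟨26⟩| = 23, so |H| is a multiple of lcm(23, 23) = 23 and divides |G| = 46.
Closing under the operation: H = {0, 2, 4, 6, 8, 10, 12, 14, 16, 18, 20, 22, 24, 26, 28, 30, 32, 34, 36, 38, 40, 42, 44}, so |H| = 23.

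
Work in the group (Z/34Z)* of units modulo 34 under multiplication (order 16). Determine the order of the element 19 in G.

Compute successive powers of 19 mod 34: 19, 21, 25, 33, 15, 13, 9, 1; 19^8 ≡ 1 (mod 34).
So |⟨19⟩| = 8.

8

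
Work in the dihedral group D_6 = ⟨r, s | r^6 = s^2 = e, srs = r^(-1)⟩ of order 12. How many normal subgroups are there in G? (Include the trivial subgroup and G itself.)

G has 16 subgroups. Checking conjugation-invariance by order — order 1: 1/1 normal; order 2: 1/7 normal; order 3: 1/1 normal; order 4: 0/3 normal; order 6: 3/3 normal; order 12: 1/1 normal.
Total normal subgroups: 7.

7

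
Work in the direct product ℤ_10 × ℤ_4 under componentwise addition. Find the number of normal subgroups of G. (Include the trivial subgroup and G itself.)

16

G is abelian, so every subgroup is normal.
G has 16 subgroups in total, hence 16 normal subgroups.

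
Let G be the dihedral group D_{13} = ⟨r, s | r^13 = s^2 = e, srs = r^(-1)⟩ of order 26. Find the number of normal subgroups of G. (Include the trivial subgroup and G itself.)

3

G has 16 subgroups. Checking conjugation-invariance by order — order 1: 1/1 normal; order 2: 0/13 normal; order 13: 1/1 normal; order 26: 1/1 normal.
Total normal subgroups: 3.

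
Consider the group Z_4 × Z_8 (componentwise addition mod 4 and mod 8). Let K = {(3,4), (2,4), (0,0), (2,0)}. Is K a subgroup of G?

No

(3,4) ∈ K but its inverse (1,4) ∉ K, so K is not a subgroup.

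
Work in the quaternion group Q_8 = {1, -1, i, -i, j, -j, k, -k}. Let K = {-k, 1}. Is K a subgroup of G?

-k ∈ K but its inverse k ∉ K, so K is not a subgroup.

No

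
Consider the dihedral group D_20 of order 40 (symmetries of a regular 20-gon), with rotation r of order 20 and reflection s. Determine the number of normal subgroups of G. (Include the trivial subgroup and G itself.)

9

G has 48 subgroups. Checking conjugation-invariance by order — order 1: 1/1 normal; order 2: 1/21 normal; order 4: 1/11 normal; order 5: 1/1 normal; order 8: 0/5 normal; order 10: 1/5 normal; order 20: 3/3 normal; order 40: 1/1 normal.
Total normal subgroups: 9.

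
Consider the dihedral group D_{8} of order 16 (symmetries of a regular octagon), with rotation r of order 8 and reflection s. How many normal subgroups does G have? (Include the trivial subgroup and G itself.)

7

G has 19 subgroups. Checking conjugation-invariance by order — order 1: 1/1 normal; order 2: 1/9 normal; order 4: 1/5 normal; order 8: 3/3 normal; order 16: 1/1 normal.
Total normal subgroups: 7.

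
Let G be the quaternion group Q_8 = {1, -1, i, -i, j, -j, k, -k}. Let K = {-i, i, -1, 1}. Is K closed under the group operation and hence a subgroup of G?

Yes

|K| = 4 divides |G| = 8, consistent with Lagrange.
K contains the identity, every element's inverse is in K, and K is closed under ·: it is a subgroup.
In fact K = ⟨-i⟩.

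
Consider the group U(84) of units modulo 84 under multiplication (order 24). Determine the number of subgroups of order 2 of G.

|G| = 24 and 2 | 24, so subgroups of order 2 are possible by Lagrange.
The subgroups of order 2 are: {1, 13}; {1, 29}; {1, 41}; {1, 43}; … (7 in all).
So G has 7 subgroups of order 2.

7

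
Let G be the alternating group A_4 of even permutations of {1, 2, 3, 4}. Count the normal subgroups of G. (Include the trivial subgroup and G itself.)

3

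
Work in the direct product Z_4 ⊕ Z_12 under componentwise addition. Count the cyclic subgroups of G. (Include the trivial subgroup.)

20

A cyclic subgroup of order d is generated by each of its φ(d) elements of order d, so the cyclic subgroups of order d number (#elements of order d)/φ(d).
Cyclic subgroups by order — order 1: 1; order 2: 3; order 3: 1; order 4: 6; order 6: 3; order 12: 6.
Total: 20.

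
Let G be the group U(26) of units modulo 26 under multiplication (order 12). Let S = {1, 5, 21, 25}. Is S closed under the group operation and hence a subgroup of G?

Yes

|S| = 4 divides |G| = 12, consistent with Lagrange.
S contains the identity, every element's inverse is in S, and S is closed under ·: it is a subgroup.
In fact S = ⟨21⟩.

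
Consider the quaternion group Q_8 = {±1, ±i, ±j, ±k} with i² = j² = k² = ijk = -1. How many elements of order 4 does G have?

The elements of order 4 are: i, -i, j, -j, k, -k.
That's 6.

6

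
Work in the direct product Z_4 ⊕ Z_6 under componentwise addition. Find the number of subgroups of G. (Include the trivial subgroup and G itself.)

|G| = 24, so by Lagrange every subgroup order divides 24. Divisors: 1, 2, 3, 4, 6, 8, 12, 24.
Subgroups by order — order 1: 1; order 2: 3; order 3: 1; order 4: 3; order 6: 3; order 8: 1; order 12: 3; order 24: 1.
Total: 1 + 3 + 1 + 3 + 3 + 1 + 3 + 1 = 16.

16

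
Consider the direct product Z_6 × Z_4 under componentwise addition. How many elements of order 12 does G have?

8

An element (a,b) has order lcm(ord(a), ord(b)); count pairs with lcm equal to 12.
Enumerating gives 8 such elements.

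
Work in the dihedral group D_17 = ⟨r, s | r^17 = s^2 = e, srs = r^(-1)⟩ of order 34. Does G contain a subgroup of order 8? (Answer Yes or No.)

8 does not divide |G| = 34, so by Lagrange no subgroup of order 8 exists.

No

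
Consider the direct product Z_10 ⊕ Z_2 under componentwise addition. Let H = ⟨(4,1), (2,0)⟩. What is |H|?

|⟨(4,1)⟩| = 10 and |⟨(2,0)⟩| = 5, so |H| is a multiple of lcm(10, 5) = 10 and divides |G| = 20.
Closing under the operation: H = {(0,0), (0,1), (2,0), (2,1), (4,0), (4,1), (6,0), (6,1), (8,0), (8,1)}, so |H| = 10.

10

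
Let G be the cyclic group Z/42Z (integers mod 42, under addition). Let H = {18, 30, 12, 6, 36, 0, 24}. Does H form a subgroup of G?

|H| = 7 divides |G| = 42, consistent with Lagrange.
H contains the identity, every element's inverse is in H, and H is closed under +: it is a subgroup.
In fact H = ⟨18⟩.

Yes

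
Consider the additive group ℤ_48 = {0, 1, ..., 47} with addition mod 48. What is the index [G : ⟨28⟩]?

|⟨28⟩| = 12 and |G| = 48.
By Lagrange, [G : H] = |G|/|H| = 48/12 = 4.

4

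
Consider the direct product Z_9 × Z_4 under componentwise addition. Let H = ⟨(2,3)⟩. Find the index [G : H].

1

|⟨(2,3)⟩| = 36 and |G| = 36.
By Lagrange, [G : H] = |G|/|H| = 36/36 = 1.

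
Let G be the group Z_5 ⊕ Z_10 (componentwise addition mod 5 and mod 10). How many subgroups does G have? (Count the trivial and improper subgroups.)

16

|G| = 50, so by Lagrange every subgroup order divides 50. Divisors: 1, 2, 5, 10, 25, 50.
Subgroups by order — order 1: 1; order 2: 1; order 5: 6; order 10: 6; order 25: 1; order 50: 1.
Total: 1 + 1 + 6 + 6 + 1 + 1 = 16.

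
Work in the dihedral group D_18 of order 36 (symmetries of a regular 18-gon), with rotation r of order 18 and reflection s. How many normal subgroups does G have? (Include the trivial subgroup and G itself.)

G has 45 subgroups. Checking conjugation-invariance by order — order 1: 1/1 normal; order 2: 1/19 normal; order 3: 1/1 normal; order 4: 0/9 normal; order 6: 1/7 normal; order 9: 1/1 normal; order 12: 0/3 normal; order 18: 3/3 normal; order 36: 1/1 normal.
Total normal subgroups: 9.

9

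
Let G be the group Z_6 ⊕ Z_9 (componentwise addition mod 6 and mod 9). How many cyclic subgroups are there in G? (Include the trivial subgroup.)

16

Each element a generates a cyclic subgroup ⟨a⟩; distinct elements may generate the same one (a cyclic group of order d has φ(d) generators).
Cyclic subgroups by order — order 1: 1; order 2: 1; order 3: 4; order 6: 4; order 9: 3; order 18: 3.
Total: 16.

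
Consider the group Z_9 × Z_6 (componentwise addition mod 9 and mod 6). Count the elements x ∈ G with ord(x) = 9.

18

An element (a,b) has order lcm(ord(a), ord(b)); count pairs with lcm equal to 9.
Enumerating gives 18 such elements.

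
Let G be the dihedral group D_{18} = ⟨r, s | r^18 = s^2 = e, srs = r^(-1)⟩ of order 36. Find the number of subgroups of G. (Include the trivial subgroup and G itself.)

45

|G| = 36, so by Lagrange every subgroup order divides 36. Divisors: 1, 2, 3, 4, 6, 9, 12, 18, 36.
Subgroups by order — order 1: 1; order 2: 19; order 3: 1; order 4: 9; order 6: 7; order 9: 1; order 12: 3; order 18: 3; order 36: 1.
Total: 1 + 19 + 1 + 9 + 7 + 1 + 3 + 3 + 1 = 45.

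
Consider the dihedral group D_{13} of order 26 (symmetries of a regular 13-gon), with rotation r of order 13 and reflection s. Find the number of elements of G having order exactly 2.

13

Enumerating element orders in G gives 13 elements of order 2.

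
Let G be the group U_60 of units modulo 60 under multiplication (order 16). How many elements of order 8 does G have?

0

No element of G has order 8 (even though 8 | 16).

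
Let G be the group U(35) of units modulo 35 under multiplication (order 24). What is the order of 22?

4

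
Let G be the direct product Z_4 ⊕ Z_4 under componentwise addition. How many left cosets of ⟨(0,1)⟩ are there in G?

4

|⟨(0,1)⟩| = 4 and |G| = 16.
By Lagrange, [G : H] = |G|/|H| = 16/4 = 4.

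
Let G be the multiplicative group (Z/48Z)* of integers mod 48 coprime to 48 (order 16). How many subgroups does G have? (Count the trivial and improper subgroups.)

|G| = 16, so by Lagrange every subgroup order divides 16. Divisors: 1, 2, 4, 8, 16.
Subgroups by order — order 1: 1; order 2: 7; order 4: 11; order 8: 7; order 16: 1.
Total: 1 + 7 + 11 + 7 + 1 = 27.

27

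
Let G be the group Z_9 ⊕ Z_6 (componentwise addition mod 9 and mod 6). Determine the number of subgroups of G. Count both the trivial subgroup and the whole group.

20

|G| = 54, so by Lagrange every subgroup order divides 54. Divisors: 1, 2, 3, 6, 9, 18, 27, 54.
Subgroups by order — order 1: 1; order 2: 1; order 3: 4; order 6: 4; order 9: 4; order 18: 4; order 27: 1; order 54: 1.
Total: 1 + 1 + 4 + 4 + 4 + 4 + 1 + 1 = 20.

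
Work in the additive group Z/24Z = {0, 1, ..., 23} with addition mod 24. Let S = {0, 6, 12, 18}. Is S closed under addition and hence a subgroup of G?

Yes

|S| = 4 divides |G| = 24, consistent with Lagrange.
S contains the identity, every element's inverse is in S, and S is closed under +: it is a subgroup.
In fact S = ⟨18⟩.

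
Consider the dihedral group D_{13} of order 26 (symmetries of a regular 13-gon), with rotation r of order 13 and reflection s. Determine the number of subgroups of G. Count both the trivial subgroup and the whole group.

|G| = 26, so by Lagrange every subgroup order divides 26. Divisors: 1, 2, 13, 26.
Subgroups by order — order 1: 1; order 2: 13; order 13: 1; order 26: 1.
Total: 1 + 13 + 1 + 1 = 16.

16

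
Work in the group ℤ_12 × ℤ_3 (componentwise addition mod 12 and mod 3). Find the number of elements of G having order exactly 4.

2

An element (a,b) has order lcm(ord(a), ord(b)); count pairs with lcm equal to 4.
Enumerating gives 2 such elements.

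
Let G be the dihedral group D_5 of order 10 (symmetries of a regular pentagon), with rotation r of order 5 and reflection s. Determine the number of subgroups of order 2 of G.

|G| = 10 and 2 | 10, so subgroups of order 2 are possible by Lagrange.
The subgroups of order 2 are: {e, r^2s}; {e, r^3s}; {e, r^4s}; {e, rs}; … (5 in all).
So G has 5 subgroups of order 2.

5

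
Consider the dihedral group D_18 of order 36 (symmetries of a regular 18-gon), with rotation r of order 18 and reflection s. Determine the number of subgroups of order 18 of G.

3

|G| = 36 and 18 | 36, so subgroups of order 18 are possible by Lagrange.
The subgroups of order 18 are: {e, r, r^2, r^3, r^4, r^5, r^6, r^7, r^8, r^9, r^10, r^11, r^12, r^13, r^14, r^15, r^16, r^17}; {e, r^2, r^4, r^6, r^8, r^10, r^12, r^14, r^16, s, r^2s, r^4s, r^6s, r^8s, r^10s, r^12s, r^14s, r^16s}; {e, r^2, r^4, r^6, r^8, r^10, r^12, r^14, r^16, rs, r^3s, r^5s, r^7s, r^9s, r^11s, r^13s, r^15s, r^17s}.
So G has 3 subgroups of order 18.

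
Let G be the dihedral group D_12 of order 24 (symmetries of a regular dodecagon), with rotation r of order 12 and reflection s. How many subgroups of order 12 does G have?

3

|G| = 24 and 12 | 24, so subgroups of order 12 are possible by Lagrange.
The subgroups of order 12 are: {e, r, r^2, r^3, r^4, r^5, r^6, r^7, r^8, r^9, r^10, r^11}; {e, r^2, r^4, r^6, r^8, r^10, s, r^2s, r^4s, r^6s, r^8s, r^10s}; {e, r^2, r^4, r^6, r^8, r^10, rs, r^3s, r^5s, r^7s, r^9s, r^11s}.
So G has 3 subgroups of order 12.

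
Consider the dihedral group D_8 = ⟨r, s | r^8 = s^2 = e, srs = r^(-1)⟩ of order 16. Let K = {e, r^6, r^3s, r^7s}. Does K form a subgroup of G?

No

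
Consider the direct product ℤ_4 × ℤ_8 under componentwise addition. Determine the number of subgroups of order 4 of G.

7

|G| = 32 and 4 | 32, so subgroups of order 4 are possible by Lagrange.
The subgroups of order 4 are: {(0,0), (0,2), (0,4), (0,6)}; {(0,0), (0,4), (2,0), (2,4)}; {(0,0), (0,4), (2,2), (2,6)}; {(0,0), (1,0), (2,0), (3,0)}; … (7 in all).
So G has 7 subgroups of order 4.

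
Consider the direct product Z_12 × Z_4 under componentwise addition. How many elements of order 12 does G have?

An element (a,b) has order lcm(ord(a), ord(b)); count pairs with lcm equal to 12.
Enumerating gives 24 such elements.

24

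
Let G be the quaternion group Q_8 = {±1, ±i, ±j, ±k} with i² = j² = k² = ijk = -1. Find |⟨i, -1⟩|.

4

|⟨i⟩| = 4 and |⟨-1⟩| = 2, so |H| is a multiple of lcm(4, 2) = 4 and divides |G| = 8.
Closing under the operation: H = {1, -1, i, -i}, so |H| = 4.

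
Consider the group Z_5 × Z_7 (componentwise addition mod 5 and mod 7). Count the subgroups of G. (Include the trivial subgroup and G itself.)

|G| = 35, so by Lagrange every subgroup order divides 35. Divisors: 1, 5, 7, 35.
Subgroups by order — order 1: 1; order 5: 1; order 7: 1; order 35: 1.
Total: 1 + 1 + 1 + 1 = 4.

4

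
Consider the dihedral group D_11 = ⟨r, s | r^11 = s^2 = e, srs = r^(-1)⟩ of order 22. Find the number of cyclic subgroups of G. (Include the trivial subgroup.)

13

A cyclic subgroup of order d is generated by each of its φ(d) elements of order d, so the cyclic subgroups of order d number (#elements of order d)/φ(d).
Cyclic subgroups by order — order 1: 1; order 2: 11; order 11: 1.
Total: 13.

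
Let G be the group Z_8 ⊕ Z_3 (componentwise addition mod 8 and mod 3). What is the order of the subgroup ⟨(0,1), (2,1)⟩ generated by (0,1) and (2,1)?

|⟨(0,1)⟩| = 3 and |⟨(2,1)⟩| = 12, so |H| is a multiple of lcm(3, 12) = 12 and divides |G| = 24.
Closing under the operation: H = {(0,0), (0,1), (0,2), (2,0), (2,1), (2,2), (4,0), (4,1), (4,2), (6,0), (6,1), (6,2)}, so |H| = 12.

12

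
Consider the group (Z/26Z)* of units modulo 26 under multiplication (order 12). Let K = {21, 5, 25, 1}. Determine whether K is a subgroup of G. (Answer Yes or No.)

Yes

|K| = 4 divides |G| = 12, consistent with Lagrange.
K contains the identity, every element's inverse is in K, and K is closed under ·: it is a subgroup.
In fact K = ⟨21⟩.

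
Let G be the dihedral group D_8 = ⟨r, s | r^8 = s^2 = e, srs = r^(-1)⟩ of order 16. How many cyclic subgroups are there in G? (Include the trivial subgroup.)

A cyclic subgroup of order d is generated by each of its φ(d) elements of order d, so the cyclic subgroups of order d number (#elements of order d)/φ(d).
Cyclic subgroups by order — order 1: 1; order 2: 9; order 4: 1; order 8: 1.
Total: 12.

12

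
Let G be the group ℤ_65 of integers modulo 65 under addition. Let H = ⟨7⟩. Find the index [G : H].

|⟨7⟩| = 65 and |G| = 65.
By Lagrange, [G : H] = |G|/|H| = 65/65 = 1.

1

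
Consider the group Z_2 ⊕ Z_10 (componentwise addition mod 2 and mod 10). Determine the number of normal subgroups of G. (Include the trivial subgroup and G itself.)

10

G is abelian, so every subgroup is normal.
G has 10 subgroups in total, hence 10 normal subgroups.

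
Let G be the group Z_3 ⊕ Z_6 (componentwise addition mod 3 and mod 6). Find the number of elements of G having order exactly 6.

An element (a,b) has order lcm(ord(a), ord(b)); count pairs with lcm equal to 6.
Enumerating gives 8 such elements.

8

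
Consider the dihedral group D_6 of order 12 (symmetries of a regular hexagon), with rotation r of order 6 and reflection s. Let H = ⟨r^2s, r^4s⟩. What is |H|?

6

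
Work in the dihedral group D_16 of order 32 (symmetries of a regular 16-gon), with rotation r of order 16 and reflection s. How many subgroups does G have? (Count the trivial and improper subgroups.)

|G| = 32, so by Lagrange every subgroup order divides 32. Divisors: 1, 2, 4, 8, 16, 32.
Subgroups by order — order 1: 1; order 2: 17; order 4: 9; order 8: 5; order 16: 3; order 32: 1.
Total: 1 + 17 + 9 + 5 + 3 + 1 = 36.

36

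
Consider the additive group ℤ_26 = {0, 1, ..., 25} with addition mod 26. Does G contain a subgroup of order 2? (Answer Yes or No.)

Yes

2 | 26. A subgroup of order 2 is {0, 13}.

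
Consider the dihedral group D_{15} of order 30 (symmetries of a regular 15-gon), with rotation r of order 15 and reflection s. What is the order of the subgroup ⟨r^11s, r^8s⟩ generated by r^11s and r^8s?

|⟨r^11s⟩| = 2 and |⟨r^8s⟩| = 2, so |H| is a multiple of lcm(2, 2) = 2 and divides |G| = 30.
Closing under the operation: H = {e, r^3, r^6, r^9, r^12, r^2s, r^5s, r^8s, r^11s, r^14s}, so |H| = 10.

10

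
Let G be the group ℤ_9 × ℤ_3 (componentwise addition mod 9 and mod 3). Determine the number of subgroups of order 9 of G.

4

|G| = 27 and 9 | 27, so subgroups of order 9 are possible by Lagrange.
The subgroups of order 9 are: {(0,0), (0,1), (0,2), (3,0), (3,1), (3,2), (6,0), (6,1), (6,2)}; {(0,0), (1,0), (2,0), (3,0), (4,0), (5,0), (6,0), (7,0), (8,0)}; {(0,0), (1,1), (2,2), (3,0), (4,1), (5,2), (6,0), (7,1), (8,2)}; {(0,0), (1,2), (2,1), (3,0), (4,2), (5,1), (6,0), (7,2), (8,1)}.
So G has 4 subgroups of order 9.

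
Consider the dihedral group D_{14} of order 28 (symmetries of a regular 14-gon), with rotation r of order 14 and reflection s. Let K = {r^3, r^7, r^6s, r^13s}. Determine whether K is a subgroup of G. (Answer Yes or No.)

No

The identity e ∉ K, so K is not a subgroup.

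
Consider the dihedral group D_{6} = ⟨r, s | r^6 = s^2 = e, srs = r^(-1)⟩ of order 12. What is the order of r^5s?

Computing powers of r^5s: the smallest k with (r^5s)^k = e is k = 2.

2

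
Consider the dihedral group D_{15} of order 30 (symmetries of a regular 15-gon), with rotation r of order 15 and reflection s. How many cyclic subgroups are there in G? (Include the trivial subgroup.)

A cyclic subgroup of order d is generated by each of its φ(d) elements of order d, so the cyclic subgroups of order d number (#elements of order d)/φ(d).
Cyclic subgroups by order — order 1: 1; order 2: 15; order 3: 1; order 5: 1; order 15: 1.
Total: 19.

19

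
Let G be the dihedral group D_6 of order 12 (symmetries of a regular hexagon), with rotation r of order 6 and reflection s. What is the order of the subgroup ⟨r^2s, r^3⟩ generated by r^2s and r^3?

|⟨r^2s⟩| = 2 and |⟨r^3⟩| = 2, so |H| is a multiple of lcm(2, 2) = 2 and divides |G| = 12.
Closing under the operation: H = {e, r^3, r^2s, r^5s}, so |H| = 4.

4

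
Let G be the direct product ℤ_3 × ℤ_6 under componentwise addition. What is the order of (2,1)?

The order of (2,1) in Z_3 × Z_6 is lcm(ord(2) in Z_3, ord(1) in Z_6).
ord(2) = 3 and ord(1) = 6, so |⟨(2,1)⟩| = lcm(3, 6) = 6.

6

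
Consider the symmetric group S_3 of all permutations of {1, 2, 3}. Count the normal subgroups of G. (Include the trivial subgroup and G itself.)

G has 6 subgroups. Checking conjugation-invariance by order — order 1: 1/1 normal; order 2: 0/3 normal; order 3: 1/1 normal; order 6: 1/1 normal.
Total normal subgroups: 3.

3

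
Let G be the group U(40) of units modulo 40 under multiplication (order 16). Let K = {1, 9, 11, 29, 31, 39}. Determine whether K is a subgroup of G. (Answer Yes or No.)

|K| = 6 does not divide |G| = 16, so by Lagrange K is not a subgroup.

No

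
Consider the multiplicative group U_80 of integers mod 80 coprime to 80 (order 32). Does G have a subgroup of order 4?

Yes

4 | 32. A subgroup of order 4 is {1, 11, 41, 51}.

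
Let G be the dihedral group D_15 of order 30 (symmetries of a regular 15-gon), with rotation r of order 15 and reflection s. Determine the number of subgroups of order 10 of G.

|G| = 30 and 10 | 30, so subgroups of order 10 are possible by Lagrange.
The subgroups of order 10 are: {e, r^3, r^6, r^9, r^12, rs, r^4s, r^7s, r^10s, r^13s}; {e, r^3, r^6, r^9, r^12, r^2s, r^5s, r^8s, r^11s, r^14s}; {e, r^3, r^6, r^9, r^12, s, r^3s, r^6s, r^9s, r^12s}.
So G has 3 subgroups of order 10.

3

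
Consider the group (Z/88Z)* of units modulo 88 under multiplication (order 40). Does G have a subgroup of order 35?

No

35 does not divide |G| = 40, so by Lagrange no subgroup of order 35 exists.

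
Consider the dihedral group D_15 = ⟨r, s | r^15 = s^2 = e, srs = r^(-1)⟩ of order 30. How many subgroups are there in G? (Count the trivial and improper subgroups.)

|G| = 30, so by Lagrange every subgroup order divides 30. Divisors: 1, 2, 3, 5, 6, 10, 15, 30.
Subgroups by order — order 1: 1; order 2: 15; order 3: 1; order 5: 1; order 6: 5; order 10: 3; order 15: 1; order 30: 1.
Total: 1 + 15 + 1 + 1 + 5 + 3 + 1 + 1 = 28.

28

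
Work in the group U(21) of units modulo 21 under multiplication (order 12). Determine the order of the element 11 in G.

Compute successive powers of 11 mod 21: 11, 16, 8, 4, 2, 1; 11^6 ≡ 1 (mod 21).
So |⟨11⟩| = 6.

6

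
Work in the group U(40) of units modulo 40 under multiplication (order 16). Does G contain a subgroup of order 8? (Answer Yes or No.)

Yes

8 | 16. A subgroup of order 8 is {1, 7, 9, 11, 13, 19, 23, 37}.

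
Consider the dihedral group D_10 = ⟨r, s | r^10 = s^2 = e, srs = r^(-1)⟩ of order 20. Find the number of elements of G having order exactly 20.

No element of G has order 20 (even though 20 | 20).

0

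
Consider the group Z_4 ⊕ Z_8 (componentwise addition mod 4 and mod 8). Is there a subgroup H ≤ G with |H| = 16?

Yes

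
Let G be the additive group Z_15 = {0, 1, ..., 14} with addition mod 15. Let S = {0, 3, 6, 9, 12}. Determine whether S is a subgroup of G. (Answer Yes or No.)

|S| = 5 divides |G| = 15, consistent with Lagrange.
S contains the identity, every element's inverse is in S, and S is closed under +: it is a subgroup.
In fact S = ⟨3⟩.

Yes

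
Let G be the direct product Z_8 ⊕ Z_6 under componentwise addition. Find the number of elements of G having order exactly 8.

An element (a,b) has order lcm(ord(a), ord(b)); count pairs with lcm equal to 8.
Enumerating gives 8 such elements.

8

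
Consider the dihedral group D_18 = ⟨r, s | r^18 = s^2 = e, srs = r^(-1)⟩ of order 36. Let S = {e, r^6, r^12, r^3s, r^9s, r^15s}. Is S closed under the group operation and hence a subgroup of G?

Yes

|S| = 6 divides |G| = 36, consistent with Lagrange.
S contains the identity, every element's inverse is in S, and S is closed under ·: it is a subgroup.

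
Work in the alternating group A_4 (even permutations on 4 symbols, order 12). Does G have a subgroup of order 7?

No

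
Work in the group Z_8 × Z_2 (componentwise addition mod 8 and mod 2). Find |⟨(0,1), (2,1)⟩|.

8

|⟨(0,1)⟩| = 2 and |⟨(2,1)⟩| = 4, so |H| is a multiple of lcm(2, 4) = 4 and divides |G| = 16.
Closing under the operation: H = {(0,0), (0,1), (2,0), (2,1), (4,0), (4,1), (6,0), (6,1)}, so |H| = 8.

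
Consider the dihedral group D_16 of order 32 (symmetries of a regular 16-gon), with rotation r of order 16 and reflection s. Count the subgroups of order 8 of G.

5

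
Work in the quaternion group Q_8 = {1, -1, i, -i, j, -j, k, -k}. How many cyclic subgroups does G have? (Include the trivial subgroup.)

5

Each element a generates a cyclic subgroup ⟨a⟩; distinct elements may generate the same one (a cyclic group of order d has φ(d) generators).
Cyclic subgroups by order — order 1: 1; order 2: 1; order 4: 3.
Total: 5.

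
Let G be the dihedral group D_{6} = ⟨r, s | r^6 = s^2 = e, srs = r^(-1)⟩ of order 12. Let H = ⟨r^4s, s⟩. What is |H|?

6

|⟨r^4s⟩| = 2 and |⟨s⟩| = 2, so |H| is a multiple of lcm(2, 2) = 2 and divides |G| = 12.
Closing under the operation: H = {e, r^2, r^4, s, r^2s, r^4s}, so |H| = 6.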